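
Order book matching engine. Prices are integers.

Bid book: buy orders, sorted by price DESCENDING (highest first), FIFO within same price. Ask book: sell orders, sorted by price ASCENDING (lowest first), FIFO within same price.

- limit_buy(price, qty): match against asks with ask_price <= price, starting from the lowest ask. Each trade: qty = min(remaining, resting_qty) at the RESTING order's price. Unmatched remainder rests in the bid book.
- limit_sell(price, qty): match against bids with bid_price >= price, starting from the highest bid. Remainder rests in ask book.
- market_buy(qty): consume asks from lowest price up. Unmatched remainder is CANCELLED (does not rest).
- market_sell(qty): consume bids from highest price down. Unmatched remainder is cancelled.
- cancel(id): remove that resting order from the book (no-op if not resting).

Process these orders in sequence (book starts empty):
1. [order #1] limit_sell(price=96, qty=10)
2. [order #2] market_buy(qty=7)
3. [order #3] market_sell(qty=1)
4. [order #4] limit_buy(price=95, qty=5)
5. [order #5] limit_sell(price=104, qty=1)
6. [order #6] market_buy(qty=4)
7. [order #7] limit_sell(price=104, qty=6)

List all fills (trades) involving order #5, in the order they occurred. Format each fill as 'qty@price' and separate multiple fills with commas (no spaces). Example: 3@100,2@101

Answer: 1@104

Derivation:
After op 1 [order #1] limit_sell(price=96, qty=10): fills=none; bids=[-] asks=[#1:10@96]
After op 2 [order #2] market_buy(qty=7): fills=#2x#1:7@96; bids=[-] asks=[#1:3@96]
After op 3 [order #3] market_sell(qty=1): fills=none; bids=[-] asks=[#1:3@96]
After op 4 [order #4] limit_buy(price=95, qty=5): fills=none; bids=[#4:5@95] asks=[#1:3@96]
After op 5 [order #5] limit_sell(price=104, qty=1): fills=none; bids=[#4:5@95] asks=[#1:3@96 #5:1@104]
After op 6 [order #6] market_buy(qty=4): fills=#6x#1:3@96 #6x#5:1@104; bids=[#4:5@95] asks=[-]
After op 7 [order #7] limit_sell(price=104, qty=6): fills=none; bids=[#4:5@95] asks=[#7:6@104]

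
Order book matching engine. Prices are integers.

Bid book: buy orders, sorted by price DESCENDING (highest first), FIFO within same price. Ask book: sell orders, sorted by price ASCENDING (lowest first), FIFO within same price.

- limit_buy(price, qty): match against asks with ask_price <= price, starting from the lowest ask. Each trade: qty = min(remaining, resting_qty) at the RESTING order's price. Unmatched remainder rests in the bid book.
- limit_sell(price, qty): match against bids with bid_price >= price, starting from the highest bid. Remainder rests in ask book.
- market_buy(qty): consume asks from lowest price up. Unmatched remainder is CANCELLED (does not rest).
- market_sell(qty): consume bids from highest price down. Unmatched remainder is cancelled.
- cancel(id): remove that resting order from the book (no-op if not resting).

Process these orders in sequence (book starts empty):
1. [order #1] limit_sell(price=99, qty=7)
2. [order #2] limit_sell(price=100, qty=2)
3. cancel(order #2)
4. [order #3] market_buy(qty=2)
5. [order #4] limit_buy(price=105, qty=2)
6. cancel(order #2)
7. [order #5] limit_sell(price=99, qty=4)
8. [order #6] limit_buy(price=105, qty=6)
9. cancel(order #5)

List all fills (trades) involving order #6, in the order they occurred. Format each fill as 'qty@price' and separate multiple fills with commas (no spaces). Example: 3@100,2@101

After op 1 [order #1] limit_sell(price=99, qty=7): fills=none; bids=[-] asks=[#1:7@99]
After op 2 [order #2] limit_sell(price=100, qty=2): fills=none; bids=[-] asks=[#1:7@99 #2:2@100]
After op 3 cancel(order #2): fills=none; bids=[-] asks=[#1:7@99]
After op 4 [order #3] market_buy(qty=2): fills=#3x#1:2@99; bids=[-] asks=[#1:5@99]
After op 5 [order #4] limit_buy(price=105, qty=2): fills=#4x#1:2@99; bids=[-] asks=[#1:3@99]
After op 6 cancel(order #2): fills=none; bids=[-] asks=[#1:3@99]
After op 7 [order #5] limit_sell(price=99, qty=4): fills=none; bids=[-] asks=[#1:3@99 #5:4@99]
After op 8 [order #6] limit_buy(price=105, qty=6): fills=#6x#1:3@99 #6x#5:3@99; bids=[-] asks=[#5:1@99]
After op 9 cancel(order #5): fills=none; bids=[-] asks=[-]

Answer: 3@99,3@99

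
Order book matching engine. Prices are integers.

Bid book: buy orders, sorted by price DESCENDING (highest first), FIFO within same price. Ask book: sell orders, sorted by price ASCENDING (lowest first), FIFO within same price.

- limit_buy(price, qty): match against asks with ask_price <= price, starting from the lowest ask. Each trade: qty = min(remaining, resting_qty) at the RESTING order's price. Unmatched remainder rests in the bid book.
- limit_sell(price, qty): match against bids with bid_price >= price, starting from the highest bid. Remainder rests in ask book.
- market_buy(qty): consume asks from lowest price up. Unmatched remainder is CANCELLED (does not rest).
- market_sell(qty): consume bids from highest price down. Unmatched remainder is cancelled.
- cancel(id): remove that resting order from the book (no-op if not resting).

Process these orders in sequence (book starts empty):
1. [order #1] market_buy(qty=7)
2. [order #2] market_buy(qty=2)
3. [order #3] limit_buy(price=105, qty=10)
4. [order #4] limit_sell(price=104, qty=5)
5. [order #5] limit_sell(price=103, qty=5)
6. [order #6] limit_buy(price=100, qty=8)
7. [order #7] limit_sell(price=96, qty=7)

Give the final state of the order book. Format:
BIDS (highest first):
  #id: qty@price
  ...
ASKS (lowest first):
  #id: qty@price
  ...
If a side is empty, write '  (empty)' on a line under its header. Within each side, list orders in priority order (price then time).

After op 1 [order #1] market_buy(qty=7): fills=none; bids=[-] asks=[-]
After op 2 [order #2] market_buy(qty=2): fills=none; bids=[-] asks=[-]
After op 3 [order #3] limit_buy(price=105, qty=10): fills=none; bids=[#3:10@105] asks=[-]
After op 4 [order #4] limit_sell(price=104, qty=5): fills=#3x#4:5@105; bids=[#3:5@105] asks=[-]
After op 5 [order #5] limit_sell(price=103, qty=5): fills=#3x#5:5@105; bids=[-] asks=[-]
After op 6 [order #6] limit_buy(price=100, qty=8): fills=none; bids=[#6:8@100] asks=[-]
After op 7 [order #7] limit_sell(price=96, qty=7): fills=#6x#7:7@100; bids=[#6:1@100] asks=[-]

Answer: BIDS (highest first):
  #6: 1@100
ASKS (lowest first):
  (empty)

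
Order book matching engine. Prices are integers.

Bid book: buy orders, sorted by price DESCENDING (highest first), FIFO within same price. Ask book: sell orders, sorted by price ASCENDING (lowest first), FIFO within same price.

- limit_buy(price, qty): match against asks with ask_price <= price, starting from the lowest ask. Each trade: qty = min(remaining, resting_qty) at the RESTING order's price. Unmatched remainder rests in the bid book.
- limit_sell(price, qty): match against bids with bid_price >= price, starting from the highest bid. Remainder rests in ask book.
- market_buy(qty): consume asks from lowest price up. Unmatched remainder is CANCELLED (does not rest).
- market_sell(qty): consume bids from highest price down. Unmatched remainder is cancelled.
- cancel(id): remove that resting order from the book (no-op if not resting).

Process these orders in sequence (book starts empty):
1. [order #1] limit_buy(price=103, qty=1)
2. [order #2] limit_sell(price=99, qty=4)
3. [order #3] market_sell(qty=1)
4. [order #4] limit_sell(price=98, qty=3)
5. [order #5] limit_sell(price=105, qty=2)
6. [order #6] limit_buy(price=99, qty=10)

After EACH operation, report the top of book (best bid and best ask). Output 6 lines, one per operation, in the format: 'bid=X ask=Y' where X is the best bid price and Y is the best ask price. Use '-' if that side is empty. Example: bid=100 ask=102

Answer: bid=103 ask=-
bid=- ask=99
bid=- ask=99
bid=- ask=98
bid=- ask=98
bid=99 ask=105

Derivation:
After op 1 [order #1] limit_buy(price=103, qty=1): fills=none; bids=[#1:1@103] asks=[-]
After op 2 [order #2] limit_sell(price=99, qty=4): fills=#1x#2:1@103; bids=[-] asks=[#2:3@99]
After op 3 [order #3] market_sell(qty=1): fills=none; bids=[-] asks=[#2:3@99]
After op 4 [order #4] limit_sell(price=98, qty=3): fills=none; bids=[-] asks=[#4:3@98 #2:3@99]
After op 5 [order #5] limit_sell(price=105, qty=2): fills=none; bids=[-] asks=[#4:3@98 #2:3@99 #5:2@105]
After op 6 [order #6] limit_buy(price=99, qty=10): fills=#6x#4:3@98 #6x#2:3@99; bids=[#6:4@99] asks=[#5:2@105]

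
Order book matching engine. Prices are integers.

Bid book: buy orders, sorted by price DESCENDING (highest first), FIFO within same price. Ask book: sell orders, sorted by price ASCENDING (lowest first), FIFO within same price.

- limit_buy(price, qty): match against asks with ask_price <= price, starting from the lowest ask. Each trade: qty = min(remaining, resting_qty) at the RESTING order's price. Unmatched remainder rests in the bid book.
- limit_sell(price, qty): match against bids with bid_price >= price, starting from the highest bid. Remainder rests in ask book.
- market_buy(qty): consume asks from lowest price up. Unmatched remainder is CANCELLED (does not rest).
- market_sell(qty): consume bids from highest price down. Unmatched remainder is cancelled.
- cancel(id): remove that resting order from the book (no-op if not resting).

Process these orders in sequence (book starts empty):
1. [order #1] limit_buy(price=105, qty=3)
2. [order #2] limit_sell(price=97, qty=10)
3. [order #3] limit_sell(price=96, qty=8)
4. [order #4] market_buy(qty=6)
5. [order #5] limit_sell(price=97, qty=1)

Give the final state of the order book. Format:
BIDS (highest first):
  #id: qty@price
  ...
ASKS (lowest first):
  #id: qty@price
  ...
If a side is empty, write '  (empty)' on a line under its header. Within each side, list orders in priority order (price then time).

After op 1 [order #1] limit_buy(price=105, qty=3): fills=none; bids=[#1:3@105] asks=[-]
After op 2 [order #2] limit_sell(price=97, qty=10): fills=#1x#2:3@105; bids=[-] asks=[#2:7@97]
After op 3 [order #3] limit_sell(price=96, qty=8): fills=none; bids=[-] asks=[#3:8@96 #2:7@97]
After op 4 [order #4] market_buy(qty=6): fills=#4x#3:6@96; bids=[-] asks=[#3:2@96 #2:7@97]
After op 5 [order #5] limit_sell(price=97, qty=1): fills=none; bids=[-] asks=[#3:2@96 #2:7@97 #5:1@97]

Answer: BIDS (highest first):
  (empty)
ASKS (lowest first):
  #3: 2@96
  #2: 7@97
  #5: 1@97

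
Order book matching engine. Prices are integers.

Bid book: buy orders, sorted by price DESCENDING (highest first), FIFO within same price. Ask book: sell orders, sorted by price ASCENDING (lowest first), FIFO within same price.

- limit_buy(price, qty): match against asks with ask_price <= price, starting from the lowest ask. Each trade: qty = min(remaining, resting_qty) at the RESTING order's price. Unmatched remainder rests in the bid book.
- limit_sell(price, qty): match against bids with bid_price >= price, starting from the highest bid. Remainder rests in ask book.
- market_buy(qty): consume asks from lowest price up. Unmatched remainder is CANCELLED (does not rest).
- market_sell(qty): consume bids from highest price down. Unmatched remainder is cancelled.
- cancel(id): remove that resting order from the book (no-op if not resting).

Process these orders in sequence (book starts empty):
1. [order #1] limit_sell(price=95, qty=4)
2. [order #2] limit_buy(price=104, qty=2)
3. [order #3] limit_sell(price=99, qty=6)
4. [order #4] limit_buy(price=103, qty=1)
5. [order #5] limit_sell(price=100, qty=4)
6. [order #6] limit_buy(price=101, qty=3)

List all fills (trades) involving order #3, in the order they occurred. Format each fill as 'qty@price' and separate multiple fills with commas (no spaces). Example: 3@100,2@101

Answer: 2@99

Derivation:
After op 1 [order #1] limit_sell(price=95, qty=4): fills=none; bids=[-] asks=[#1:4@95]
After op 2 [order #2] limit_buy(price=104, qty=2): fills=#2x#1:2@95; bids=[-] asks=[#1:2@95]
After op 3 [order #3] limit_sell(price=99, qty=6): fills=none; bids=[-] asks=[#1:2@95 #3:6@99]
After op 4 [order #4] limit_buy(price=103, qty=1): fills=#4x#1:1@95; bids=[-] asks=[#1:1@95 #3:6@99]
After op 5 [order #5] limit_sell(price=100, qty=4): fills=none; bids=[-] asks=[#1:1@95 #3:6@99 #5:4@100]
After op 6 [order #6] limit_buy(price=101, qty=3): fills=#6x#1:1@95 #6x#3:2@99; bids=[-] asks=[#3:4@99 #5:4@100]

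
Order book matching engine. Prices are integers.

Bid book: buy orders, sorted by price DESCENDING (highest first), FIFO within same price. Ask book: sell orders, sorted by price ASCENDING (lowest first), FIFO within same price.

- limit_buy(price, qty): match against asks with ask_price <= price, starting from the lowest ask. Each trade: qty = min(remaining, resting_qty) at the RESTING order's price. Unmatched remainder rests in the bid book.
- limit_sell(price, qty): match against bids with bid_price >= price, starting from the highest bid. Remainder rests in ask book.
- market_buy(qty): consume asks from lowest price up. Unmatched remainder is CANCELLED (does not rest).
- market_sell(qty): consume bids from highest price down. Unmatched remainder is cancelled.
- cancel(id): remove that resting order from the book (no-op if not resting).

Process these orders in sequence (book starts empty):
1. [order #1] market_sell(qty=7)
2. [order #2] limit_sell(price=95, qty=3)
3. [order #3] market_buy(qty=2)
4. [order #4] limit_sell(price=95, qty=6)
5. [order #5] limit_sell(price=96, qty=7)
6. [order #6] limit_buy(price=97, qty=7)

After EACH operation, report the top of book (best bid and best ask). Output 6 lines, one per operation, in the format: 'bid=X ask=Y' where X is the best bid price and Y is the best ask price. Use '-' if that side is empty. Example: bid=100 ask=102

Answer: bid=- ask=-
bid=- ask=95
bid=- ask=95
bid=- ask=95
bid=- ask=95
bid=- ask=96

Derivation:
After op 1 [order #1] market_sell(qty=7): fills=none; bids=[-] asks=[-]
After op 2 [order #2] limit_sell(price=95, qty=3): fills=none; bids=[-] asks=[#2:3@95]
After op 3 [order #3] market_buy(qty=2): fills=#3x#2:2@95; bids=[-] asks=[#2:1@95]
After op 4 [order #4] limit_sell(price=95, qty=6): fills=none; bids=[-] asks=[#2:1@95 #4:6@95]
After op 5 [order #5] limit_sell(price=96, qty=7): fills=none; bids=[-] asks=[#2:1@95 #4:6@95 #5:7@96]
After op 6 [order #6] limit_buy(price=97, qty=7): fills=#6x#2:1@95 #6x#4:6@95; bids=[-] asks=[#5:7@96]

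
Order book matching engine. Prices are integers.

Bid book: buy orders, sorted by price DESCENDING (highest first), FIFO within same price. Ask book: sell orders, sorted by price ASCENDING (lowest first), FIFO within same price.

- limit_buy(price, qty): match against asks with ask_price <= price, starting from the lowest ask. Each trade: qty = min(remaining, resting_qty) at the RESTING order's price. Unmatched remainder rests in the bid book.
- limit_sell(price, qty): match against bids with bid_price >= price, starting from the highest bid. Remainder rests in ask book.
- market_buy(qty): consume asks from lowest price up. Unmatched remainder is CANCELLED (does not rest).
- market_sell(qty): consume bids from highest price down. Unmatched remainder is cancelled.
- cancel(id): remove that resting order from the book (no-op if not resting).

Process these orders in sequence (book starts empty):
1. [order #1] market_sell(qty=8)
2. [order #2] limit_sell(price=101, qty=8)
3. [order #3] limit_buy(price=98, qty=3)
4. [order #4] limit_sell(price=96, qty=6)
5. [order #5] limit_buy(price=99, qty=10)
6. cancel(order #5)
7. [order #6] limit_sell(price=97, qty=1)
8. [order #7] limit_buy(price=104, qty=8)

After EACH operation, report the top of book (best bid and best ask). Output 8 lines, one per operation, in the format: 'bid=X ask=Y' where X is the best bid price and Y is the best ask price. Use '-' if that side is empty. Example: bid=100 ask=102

After op 1 [order #1] market_sell(qty=8): fills=none; bids=[-] asks=[-]
After op 2 [order #2] limit_sell(price=101, qty=8): fills=none; bids=[-] asks=[#2:8@101]
After op 3 [order #3] limit_buy(price=98, qty=3): fills=none; bids=[#3:3@98] asks=[#2:8@101]
After op 4 [order #4] limit_sell(price=96, qty=6): fills=#3x#4:3@98; bids=[-] asks=[#4:3@96 #2:8@101]
After op 5 [order #5] limit_buy(price=99, qty=10): fills=#5x#4:3@96; bids=[#5:7@99] asks=[#2:8@101]
After op 6 cancel(order #5): fills=none; bids=[-] asks=[#2:8@101]
After op 7 [order #6] limit_sell(price=97, qty=1): fills=none; bids=[-] asks=[#6:1@97 #2:8@101]
After op 8 [order #7] limit_buy(price=104, qty=8): fills=#7x#6:1@97 #7x#2:7@101; bids=[-] asks=[#2:1@101]

Answer: bid=- ask=-
bid=- ask=101
bid=98 ask=101
bid=- ask=96
bid=99 ask=101
bid=- ask=101
bid=- ask=97
bid=- ask=101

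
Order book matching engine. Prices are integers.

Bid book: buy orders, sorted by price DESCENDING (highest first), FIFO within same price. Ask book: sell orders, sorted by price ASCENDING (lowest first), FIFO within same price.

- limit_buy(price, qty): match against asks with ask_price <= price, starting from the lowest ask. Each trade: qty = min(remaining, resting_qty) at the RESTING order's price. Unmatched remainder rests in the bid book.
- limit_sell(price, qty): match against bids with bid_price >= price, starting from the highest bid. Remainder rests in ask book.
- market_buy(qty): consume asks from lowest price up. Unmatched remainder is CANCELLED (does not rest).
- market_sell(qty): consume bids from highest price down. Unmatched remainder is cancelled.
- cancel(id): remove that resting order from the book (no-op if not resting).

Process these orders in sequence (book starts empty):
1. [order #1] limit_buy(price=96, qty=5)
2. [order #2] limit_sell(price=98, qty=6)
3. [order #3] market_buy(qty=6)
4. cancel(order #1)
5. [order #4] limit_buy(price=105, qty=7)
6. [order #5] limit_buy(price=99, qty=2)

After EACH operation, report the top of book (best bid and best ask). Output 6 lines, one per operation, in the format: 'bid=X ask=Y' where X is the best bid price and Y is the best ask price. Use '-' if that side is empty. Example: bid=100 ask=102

After op 1 [order #1] limit_buy(price=96, qty=5): fills=none; bids=[#1:5@96] asks=[-]
After op 2 [order #2] limit_sell(price=98, qty=6): fills=none; bids=[#1:5@96] asks=[#2:6@98]
After op 3 [order #3] market_buy(qty=6): fills=#3x#2:6@98; bids=[#1:5@96] asks=[-]
After op 4 cancel(order #1): fills=none; bids=[-] asks=[-]
After op 5 [order #4] limit_buy(price=105, qty=7): fills=none; bids=[#4:7@105] asks=[-]
After op 6 [order #5] limit_buy(price=99, qty=2): fills=none; bids=[#4:7@105 #5:2@99] asks=[-]

Answer: bid=96 ask=-
bid=96 ask=98
bid=96 ask=-
bid=- ask=-
bid=105 ask=-
bid=105 ask=-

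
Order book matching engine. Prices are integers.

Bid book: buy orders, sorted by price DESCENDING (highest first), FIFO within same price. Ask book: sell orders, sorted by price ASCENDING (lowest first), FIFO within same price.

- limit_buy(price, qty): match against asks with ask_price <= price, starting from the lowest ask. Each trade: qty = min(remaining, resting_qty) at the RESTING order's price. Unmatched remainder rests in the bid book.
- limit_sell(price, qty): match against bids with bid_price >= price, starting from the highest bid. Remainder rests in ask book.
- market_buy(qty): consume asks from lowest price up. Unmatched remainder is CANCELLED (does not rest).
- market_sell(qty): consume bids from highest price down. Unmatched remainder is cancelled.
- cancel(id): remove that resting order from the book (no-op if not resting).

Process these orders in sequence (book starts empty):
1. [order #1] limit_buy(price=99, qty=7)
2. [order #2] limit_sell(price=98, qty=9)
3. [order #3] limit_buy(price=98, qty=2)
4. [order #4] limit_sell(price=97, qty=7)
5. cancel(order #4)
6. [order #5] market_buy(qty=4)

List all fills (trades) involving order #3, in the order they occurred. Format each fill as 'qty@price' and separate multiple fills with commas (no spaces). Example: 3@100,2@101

After op 1 [order #1] limit_buy(price=99, qty=7): fills=none; bids=[#1:7@99] asks=[-]
After op 2 [order #2] limit_sell(price=98, qty=9): fills=#1x#2:7@99; bids=[-] asks=[#2:2@98]
After op 3 [order #3] limit_buy(price=98, qty=2): fills=#3x#2:2@98; bids=[-] asks=[-]
After op 4 [order #4] limit_sell(price=97, qty=7): fills=none; bids=[-] asks=[#4:7@97]
After op 5 cancel(order #4): fills=none; bids=[-] asks=[-]
After op 6 [order #5] market_buy(qty=4): fills=none; bids=[-] asks=[-]

Answer: 2@98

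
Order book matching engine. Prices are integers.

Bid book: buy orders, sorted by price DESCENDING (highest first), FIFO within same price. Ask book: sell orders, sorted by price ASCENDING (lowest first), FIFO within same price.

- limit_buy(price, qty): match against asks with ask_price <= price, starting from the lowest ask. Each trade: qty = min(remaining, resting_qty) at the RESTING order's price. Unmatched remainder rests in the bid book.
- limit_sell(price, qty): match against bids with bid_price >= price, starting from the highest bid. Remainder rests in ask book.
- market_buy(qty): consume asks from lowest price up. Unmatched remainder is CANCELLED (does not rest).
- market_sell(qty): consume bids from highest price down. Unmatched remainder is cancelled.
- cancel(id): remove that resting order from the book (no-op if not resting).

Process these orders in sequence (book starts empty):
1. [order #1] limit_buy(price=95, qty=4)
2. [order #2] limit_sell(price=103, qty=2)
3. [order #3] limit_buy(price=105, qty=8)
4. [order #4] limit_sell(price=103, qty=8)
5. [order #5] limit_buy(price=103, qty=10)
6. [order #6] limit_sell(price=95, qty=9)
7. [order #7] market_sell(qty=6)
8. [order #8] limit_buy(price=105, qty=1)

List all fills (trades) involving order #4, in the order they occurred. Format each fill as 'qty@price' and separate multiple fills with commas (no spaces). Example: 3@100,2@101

After op 1 [order #1] limit_buy(price=95, qty=4): fills=none; bids=[#1:4@95] asks=[-]
After op 2 [order #2] limit_sell(price=103, qty=2): fills=none; bids=[#1:4@95] asks=[#2:2@103]
After op 3 [order #3] limit_buy(price=105, qty=8): fills=#3x#2:2@103; bids=[#3:6@105 #1:4@95] asks=[-]
After op 4 [order #4] limit_sell(price=103, qty=8): fills=#3x#4:6@105; bids=[#1:4@95] asks=[#4:2@103]
After op 5 [order #5] limit_buy(price=103, qty=10): fills=#5x#4:2@103; bids=[#5:8@103 #1:4@95] asks=[-]
After op 6 [order #6] limit_sell(price=95, qty=9): fills=#5x#6:8@103 #1x#6:1@95; bids=[#1:3@95] asks=[-]
After op 7 [order #7] market_sell(qty=6): fills=#1x#7:3@95; bids=[-] asks=[-]
After op 8 [order #8] limit_buy(price=105, qty=1): fills=none; bids=[#8:1@105] asks=[-]

Answer: 6@105,2@103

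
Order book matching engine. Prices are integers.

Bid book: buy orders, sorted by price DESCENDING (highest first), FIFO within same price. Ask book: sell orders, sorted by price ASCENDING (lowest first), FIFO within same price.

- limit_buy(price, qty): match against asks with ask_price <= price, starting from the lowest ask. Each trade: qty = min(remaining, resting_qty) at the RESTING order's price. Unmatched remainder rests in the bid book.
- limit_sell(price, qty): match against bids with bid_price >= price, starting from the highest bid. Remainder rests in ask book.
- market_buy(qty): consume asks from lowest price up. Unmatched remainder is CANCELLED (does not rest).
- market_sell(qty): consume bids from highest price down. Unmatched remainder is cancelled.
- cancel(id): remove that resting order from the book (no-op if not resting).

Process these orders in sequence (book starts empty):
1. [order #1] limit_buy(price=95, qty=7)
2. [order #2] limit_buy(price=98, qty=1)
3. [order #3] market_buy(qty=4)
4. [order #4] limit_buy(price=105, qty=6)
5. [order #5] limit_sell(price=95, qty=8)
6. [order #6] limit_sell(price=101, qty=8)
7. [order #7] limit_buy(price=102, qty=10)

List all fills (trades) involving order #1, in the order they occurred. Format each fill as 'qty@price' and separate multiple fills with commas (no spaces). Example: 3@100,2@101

After op 1 [order #1] limit_buy(price=95, qty=7): fills=none; bids=[#1:7@95] asks=[-]
After op 2 [order #2] limit_buy(price=98, qty=1): fills=none; bids=[#2:1@98 #1:7@95] asks=[-]
After op 3 [order #3] market_buy(qty=4): fills=none; bids=[#2:1@98 #1:7@95] asks=[-]
After op 4 [order #4] limit_buy(price=105, qty=6): fills=none; bids=[#4:6@105 #2:1@98 #1:7@95] asks=[-]
After op 5 [order #5] limit_sell(price=95, qty=8): fills=#4x#5:6@105 #2x#5:1@98 #1x#5:1@95; bids=[#1:6@95] asks=[-]
After op 6 [order #6] limit_sell(price=101, qty=8): fills=none; bids=[#1:6@95] asks=[#6:8@101]
After op 7 [order #7] limit_buy(price=102, qty=10): fills=#7x#6:8@101; bids=[#7:2@102 #1:6@95] asks=[-]

Answer: 1@95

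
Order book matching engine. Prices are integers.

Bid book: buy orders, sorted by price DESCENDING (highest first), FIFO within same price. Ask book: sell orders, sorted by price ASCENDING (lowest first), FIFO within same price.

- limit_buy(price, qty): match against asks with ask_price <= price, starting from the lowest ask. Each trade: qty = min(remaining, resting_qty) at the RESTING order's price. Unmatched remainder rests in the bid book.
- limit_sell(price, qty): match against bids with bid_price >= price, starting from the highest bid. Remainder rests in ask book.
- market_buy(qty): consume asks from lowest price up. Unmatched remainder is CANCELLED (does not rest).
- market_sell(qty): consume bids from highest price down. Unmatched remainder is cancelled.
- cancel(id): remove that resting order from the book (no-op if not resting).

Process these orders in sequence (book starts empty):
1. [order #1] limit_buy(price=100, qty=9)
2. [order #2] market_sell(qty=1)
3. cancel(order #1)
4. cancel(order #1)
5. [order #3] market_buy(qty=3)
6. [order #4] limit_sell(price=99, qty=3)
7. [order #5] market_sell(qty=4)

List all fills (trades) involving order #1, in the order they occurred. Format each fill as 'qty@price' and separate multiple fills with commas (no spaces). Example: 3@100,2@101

Answer: 1@100

Derivation:
After op 1 [order #1] limit_buy(price=100, qty=9): fills=none; bids=[#1:9@100] asks=[-]
After op 2 [order #2] market_sell(qty=1): fills=#1x#2:1@100; bids=[#1:8@100] asks=[-]
After op 3 cancel(order #1): fills=none; bids=[-] asks=[-]
After op 4 cancel(order #1): fills=none; bids=[-] asks=[-]
After op 5 [order #3] market_buy(qty=3): fills=none; bids=[-] asks=[-]
After op 6 [order #4] limit_sell(price=99, qty=3): fills=none; bids=[-] asks=[#4:3@99]
After op 7 [order #5] market_sell(qty=4): fills=none; bids=[-] asks=[#4:3@99]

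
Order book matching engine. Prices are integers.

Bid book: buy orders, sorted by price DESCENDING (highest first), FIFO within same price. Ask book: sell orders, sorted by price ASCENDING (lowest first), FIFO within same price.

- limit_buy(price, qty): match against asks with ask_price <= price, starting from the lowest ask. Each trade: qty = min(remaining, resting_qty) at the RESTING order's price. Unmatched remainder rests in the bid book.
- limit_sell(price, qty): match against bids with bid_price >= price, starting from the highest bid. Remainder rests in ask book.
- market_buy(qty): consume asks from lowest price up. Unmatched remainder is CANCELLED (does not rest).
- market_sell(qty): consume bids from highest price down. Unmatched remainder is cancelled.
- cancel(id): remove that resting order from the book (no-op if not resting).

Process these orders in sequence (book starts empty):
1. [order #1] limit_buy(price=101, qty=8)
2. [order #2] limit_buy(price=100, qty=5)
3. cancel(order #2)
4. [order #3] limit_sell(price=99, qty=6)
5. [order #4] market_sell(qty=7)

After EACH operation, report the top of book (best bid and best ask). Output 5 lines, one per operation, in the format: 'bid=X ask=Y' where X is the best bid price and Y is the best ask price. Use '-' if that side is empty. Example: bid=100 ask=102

Answer: bid=101 ask=-
bid=101 ask=-
bid=101 ask=-
bid=101 ask=-
bid=- ask=-

Derivation:
After op 1 [order #1] limit_buy(price=101, qty=8): fills=none; bids=[#1:8@101] asks=[-]
After op 2 [order #2] limit_buy(price=100, qty=5): fills=none; bids=[#1:8@101 #2:5@100] asks=[-]
After op 3 cancel(order #2): fills=none; bids=[#1:8@101] asks=[-]
After op 4 [order #3] limit_sell(price=99, qty=6): fills=#1x#3:6@101; bids=[#1:2@101] asks=[-]
After op 5 [order #4] market_sell(qty=7): fills=#1x#4:2@101; bids=[-] asks=[-]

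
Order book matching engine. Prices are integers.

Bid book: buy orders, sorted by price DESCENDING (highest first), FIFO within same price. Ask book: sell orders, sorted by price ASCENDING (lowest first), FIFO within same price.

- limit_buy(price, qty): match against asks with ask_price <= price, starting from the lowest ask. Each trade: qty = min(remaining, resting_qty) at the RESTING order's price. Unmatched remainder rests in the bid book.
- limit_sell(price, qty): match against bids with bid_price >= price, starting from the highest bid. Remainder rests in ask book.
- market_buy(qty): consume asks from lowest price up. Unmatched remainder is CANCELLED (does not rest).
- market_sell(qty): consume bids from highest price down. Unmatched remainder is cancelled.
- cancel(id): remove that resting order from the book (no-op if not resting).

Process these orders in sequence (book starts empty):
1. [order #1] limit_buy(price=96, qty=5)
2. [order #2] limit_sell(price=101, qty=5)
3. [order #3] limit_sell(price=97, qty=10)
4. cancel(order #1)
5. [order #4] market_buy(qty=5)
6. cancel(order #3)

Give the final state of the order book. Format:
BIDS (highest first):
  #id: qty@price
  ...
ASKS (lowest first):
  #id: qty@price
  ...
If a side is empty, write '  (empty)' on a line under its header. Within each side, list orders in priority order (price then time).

After op 1 [order #1] limit_buy(price=96, qty=5): fills=none; bids=[#1:5@96] asks=[-]
After op 2 [order #2] limit_sell(price=101, qty=5): fills=none; bids=[#1:5@96] asks=[#2:5@101]
After op 3 [order #3] limit_sell(price=97, qty=10): fills=none; bids=[#1:5@96] asks=[#3:10@97 #2:5@101]
After op 4 cancel(order #1): fills=none; bids=[-] asks=[#3:10@97 #2:5@101]
After op 5 [order #4] market_buy(qty=5): fills=#4x#3:5@97; bids=[-] asks=[#3:5@97 #2:5@101]
After op 6 cancel(order #3): fills=none; bids=[-] asks=[#2:5@101]

Answer: BIDS (highest first):
  (empty)
ASKS (lowest first):
  #2: 5@101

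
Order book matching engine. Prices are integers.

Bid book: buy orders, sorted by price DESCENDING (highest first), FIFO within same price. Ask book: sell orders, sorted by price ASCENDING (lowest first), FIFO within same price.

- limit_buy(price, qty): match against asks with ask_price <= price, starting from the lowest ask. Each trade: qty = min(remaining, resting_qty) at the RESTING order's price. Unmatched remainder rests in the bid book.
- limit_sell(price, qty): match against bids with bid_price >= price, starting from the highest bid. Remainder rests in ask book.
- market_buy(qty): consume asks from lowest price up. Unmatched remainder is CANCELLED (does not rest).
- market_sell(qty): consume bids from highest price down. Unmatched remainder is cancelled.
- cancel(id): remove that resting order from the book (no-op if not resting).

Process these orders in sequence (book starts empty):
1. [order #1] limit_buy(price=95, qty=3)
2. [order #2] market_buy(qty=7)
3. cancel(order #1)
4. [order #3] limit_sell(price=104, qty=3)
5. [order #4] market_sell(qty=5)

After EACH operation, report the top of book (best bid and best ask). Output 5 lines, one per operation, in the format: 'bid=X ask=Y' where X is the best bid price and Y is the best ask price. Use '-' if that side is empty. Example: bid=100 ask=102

Answer: bid=95 ask=-
bid=95 ask=-
bid=- ask=-
bid=- ask=104
bid=- ask=104

Derivation:
After op 1 [order #1] limit_buy(price=95, qty=3): fills=none; bids=[#1:3@95] asks=[-]
After op 2 [order #2] market_buy(qty=7): fills=none; bids=[#1:3@95] asks=[-]
After op 3 cancel(order #1): fills=none; bids=[-] asks=[-]
After op 4 [order #3] limit_sell(price=104, qty=3): fills=none; bids=[-] asks=[#3:3@104]
After op 5 [order #4] market_sell(qty=5): fills=none; bids=[-] asks=[#3:3@104]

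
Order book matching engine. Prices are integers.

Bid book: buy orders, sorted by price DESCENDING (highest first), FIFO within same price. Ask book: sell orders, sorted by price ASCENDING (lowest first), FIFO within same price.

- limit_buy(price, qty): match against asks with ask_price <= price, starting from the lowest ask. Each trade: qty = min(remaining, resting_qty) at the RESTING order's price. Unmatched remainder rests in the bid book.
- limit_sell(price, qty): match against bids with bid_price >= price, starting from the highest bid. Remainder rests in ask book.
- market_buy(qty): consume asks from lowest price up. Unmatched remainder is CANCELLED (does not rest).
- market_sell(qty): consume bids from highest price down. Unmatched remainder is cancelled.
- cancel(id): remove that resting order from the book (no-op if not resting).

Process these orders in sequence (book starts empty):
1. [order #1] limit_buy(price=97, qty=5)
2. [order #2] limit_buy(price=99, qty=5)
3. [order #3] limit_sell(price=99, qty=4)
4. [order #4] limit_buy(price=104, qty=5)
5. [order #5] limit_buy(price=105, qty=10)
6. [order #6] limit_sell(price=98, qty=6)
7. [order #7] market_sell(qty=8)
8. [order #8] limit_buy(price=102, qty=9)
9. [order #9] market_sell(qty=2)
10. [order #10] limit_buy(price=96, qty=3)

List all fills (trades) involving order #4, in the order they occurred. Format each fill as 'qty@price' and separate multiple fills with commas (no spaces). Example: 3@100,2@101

After op 1 [order #1] limit_buy(price=97, qty=5): fills=none; bids=[#1:5@97] asks=[-]
After op 2 [order #2] limit_buy(price=99, qty=5): fills=none; bids=[#2:5@99 #1:5@97] asks=[-]
After op 3 [order #3] limit_sell(price=99, qty=4): fills=#2x#3:4@99; bids=[#2:1@99 #1:5@97] asks=[-]
After op 4 [order #4] limit_buy(price=104, qty=5): fills=none; bids=[#4:5@104 #2:1@99 #1:5@97] asks=[-]
After op 5 [order #5] limit_buy(price=105, qty=10): fills=none; bids=[#5:10@105 #4:5@104 #2:1@99 #1:5@97] asks=[-]
After op 6 [order #6] limit_sell(price=98, qty=6): fills=#5x#6:6@105; bids=[#5:4@105 #4:5@104 #2:1@99 #1:5@97] asks=[-]
After op 7 [order #7] market_sell(qty=8): fills=#5x#7:4@105 #4x#7:4@104; bids=[#4:1@104 #2:1@99 #1:5@97] asks=[-]
After op 8 [order #8] limit_buy(price=102, qty=9): fills=none; bids=[#4:1@104 #8:9@102 #2:1@99 #1:5@97] asks=[-]
After op 9 [order #9] market_sell(qty=2): fills=#4x#9:1@104 #8x#9:1@102; bids=[#8:8@102 #2:1@99 #1:5@97] asks=[-]
After op 10 [order #10] limit_buy(price=96, qty=3): fills=none; bids=[#8:8@102 #2:1@99 #1:5@97 #10:3@96] asks=[-]

Answer: 4@104,1@104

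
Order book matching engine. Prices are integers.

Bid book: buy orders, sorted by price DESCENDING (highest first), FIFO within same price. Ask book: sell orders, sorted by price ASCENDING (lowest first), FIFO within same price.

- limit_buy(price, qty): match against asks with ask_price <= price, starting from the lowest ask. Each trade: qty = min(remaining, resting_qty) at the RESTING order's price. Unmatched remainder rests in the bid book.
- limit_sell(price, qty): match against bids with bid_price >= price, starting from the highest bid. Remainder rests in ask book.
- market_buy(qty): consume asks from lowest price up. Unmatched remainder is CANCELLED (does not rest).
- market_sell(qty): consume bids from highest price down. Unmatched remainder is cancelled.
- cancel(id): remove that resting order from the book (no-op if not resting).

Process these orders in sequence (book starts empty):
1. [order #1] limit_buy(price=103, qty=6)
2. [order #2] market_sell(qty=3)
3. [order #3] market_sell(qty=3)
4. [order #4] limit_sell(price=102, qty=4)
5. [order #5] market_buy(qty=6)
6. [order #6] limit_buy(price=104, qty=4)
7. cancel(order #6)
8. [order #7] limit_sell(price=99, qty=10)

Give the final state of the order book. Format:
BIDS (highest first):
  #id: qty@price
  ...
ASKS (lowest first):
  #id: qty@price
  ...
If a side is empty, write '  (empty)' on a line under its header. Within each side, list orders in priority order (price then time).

After op 1 [order #1] limit_buy(price=103, qty=6): fills=none; bids=[#1:6@103] asks=[-]
After op 2 [order #2] market_sell(qty=3): fills=#1x#2:3@103; bids=[#1:3@103] asks=[-]
After op 3 [order #3] market_sell(qty=3): fills=#1x#3:3@103; bids=[-] asks=[-]
After op 4 [order #4] limit_sell(price=102, qty=4): fills=none; bids=[-] asks=[#4:4@102]
After op 5 [order #5] market_buy(qty=6): fills=#5x#4:4@102; bids=[-] asks=[-]
After op 6 [order #6] limit_buy(price=104, qty=4): fills=none; bids=[#6:4@104] asks=[-]
After op 7 cancel(order #6): fills=none; bids=[-] asks=[-]
After op 8 [order #7] limit_sell(price=99, qty=10): fills=none; bids=[-] asks=[#7:10@99]

Answer: BIDS (highest first):
  (empty)
ASKS (lowest first):
  #7: 10@99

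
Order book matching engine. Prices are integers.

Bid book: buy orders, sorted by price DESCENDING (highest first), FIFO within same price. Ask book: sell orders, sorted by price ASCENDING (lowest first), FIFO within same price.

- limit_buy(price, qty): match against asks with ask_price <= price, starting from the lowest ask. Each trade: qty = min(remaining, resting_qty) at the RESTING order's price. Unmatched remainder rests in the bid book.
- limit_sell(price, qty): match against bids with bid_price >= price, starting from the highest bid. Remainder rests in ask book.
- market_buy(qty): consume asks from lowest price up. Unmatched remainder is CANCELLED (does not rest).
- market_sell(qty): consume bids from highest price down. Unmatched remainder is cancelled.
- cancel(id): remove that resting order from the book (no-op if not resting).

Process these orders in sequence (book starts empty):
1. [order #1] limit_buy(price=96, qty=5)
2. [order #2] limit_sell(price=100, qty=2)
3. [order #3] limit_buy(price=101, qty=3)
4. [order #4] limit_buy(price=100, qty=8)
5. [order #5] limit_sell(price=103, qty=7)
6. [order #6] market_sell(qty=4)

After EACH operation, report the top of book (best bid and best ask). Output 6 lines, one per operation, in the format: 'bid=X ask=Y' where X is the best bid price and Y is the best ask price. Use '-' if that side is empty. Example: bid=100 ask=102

Answer: bid=96 ask=-
bid=96 ask=100
bid=101 ask=-
bid=101 ask=-
bid=101 ask=103
bid=100 ask=103

Derivation:
After op 1 [order #1] limit_buy(price=96, qty=5): fills=none; bids=[#1:5@96] asks=[-]
After op 2 [order #2] limit_sell(price=100, qty=2): fills=none; bids=[#1:5@96] asks=[#2:2@100]
After op 3 [order #3] limit_buy(price=101, qty=3): fills=#3x#2:2@100; bids=[#3:1@101 #1:5@96] asks=[-]
After op 4 [order #4] limit_buy(price=100, qty=8): fills=none; bids=[#3:1@101 #4:8@100 #1:5@96] asks=[-]
After op 5 [order #5] limit_sell(price=103, qty=7): fills=none; bids=[#3:1@101 #4:8@100 #1:5@96] asks=[#5:7@103]
After op 6 [order #6] market_sell(qty=4): fills=#3x#6:1@101 #4x#6:3@100; bids=[#4:5@100 #1:5@96] asks=[#5:7@103]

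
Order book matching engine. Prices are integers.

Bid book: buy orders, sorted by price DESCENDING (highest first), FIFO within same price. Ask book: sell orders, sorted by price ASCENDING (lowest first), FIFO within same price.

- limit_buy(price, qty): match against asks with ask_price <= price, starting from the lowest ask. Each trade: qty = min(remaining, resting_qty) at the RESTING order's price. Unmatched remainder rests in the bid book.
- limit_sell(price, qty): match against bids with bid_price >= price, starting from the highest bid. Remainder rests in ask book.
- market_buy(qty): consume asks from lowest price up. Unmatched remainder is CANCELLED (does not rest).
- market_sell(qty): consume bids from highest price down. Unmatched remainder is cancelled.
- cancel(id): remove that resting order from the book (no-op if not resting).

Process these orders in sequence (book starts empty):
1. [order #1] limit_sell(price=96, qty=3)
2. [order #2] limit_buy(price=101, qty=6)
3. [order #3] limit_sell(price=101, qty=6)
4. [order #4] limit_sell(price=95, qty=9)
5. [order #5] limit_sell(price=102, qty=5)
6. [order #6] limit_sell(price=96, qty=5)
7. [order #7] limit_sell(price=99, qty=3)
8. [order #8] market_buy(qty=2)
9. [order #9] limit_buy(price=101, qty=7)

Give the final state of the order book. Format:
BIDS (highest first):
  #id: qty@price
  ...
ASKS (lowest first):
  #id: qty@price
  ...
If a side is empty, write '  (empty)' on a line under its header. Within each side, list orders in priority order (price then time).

Answer: BIDS (highest first):
  (empty)
ASKS (lowest first):
  #6: 5@96
  #7: 3@99
  #3: 3@101
  #5: 5@102

Derivation:
After op 1 [order #1] limit_sell(price=96, qty=3): fills=none; bids=[-] asks=[#1:3@96]
After op 2 [order #2] limit_buy(price=101, qty=6): fills=#2x#1:3@96; bids=[#2:3@101] asks=[-]
After op 3 [order #3] limit_sell(price=101, qty=6): fills=#2x#3:3@101; bids=[-] asks=[#3:3@101]
After op 4 [order #4] limit_sell(price=95, qty=9): fills=none; bids=[-] asks=[#4:9@95 #3:3@101]
After op 5 [order #5] limit_sell(price=102, qty=5): fills=none; bids=[-] asks=[#4:9@95 #3:3@101 #5:5@102]
After op 6 [order #6] limit_sell(price=96, qty=5): fills=none; bids=[-] asks=[#4:9@95 #6:5@96 #3:3@101 #5:5@102]
After op 7 [order #7] limit_sell(price=99, qty=3): fills=none; bids=[-] asks=[#4:9@95 #6:5@96 #7:3@99 #3:3@101 #5:5@102]
After op 8 [order #8] market_buy(qty=2): fills=#8x#4:2@95; bids=[-] asks=[#4:7@95 #6:5@96 #7:3@99 #3:3@101 #5:5@102]
After op 9 [order #9] limit_buy(price=101, qty=7): fills=#9x#4:7@95; bids=[-] asks=[#6:5@96 #7:3@99 #3:3@101 #5:5@102]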